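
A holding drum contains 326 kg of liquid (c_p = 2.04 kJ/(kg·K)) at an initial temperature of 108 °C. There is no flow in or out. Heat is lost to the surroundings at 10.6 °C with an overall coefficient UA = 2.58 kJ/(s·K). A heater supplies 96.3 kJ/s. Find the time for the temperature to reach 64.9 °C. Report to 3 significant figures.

M c_p dT/dt = −UA(T − T_amb) + Q̇.
τ = M c_p/UA = 257.77 s; T_ss = T_amb + Q̇/UA = 10.6 + 96.3/2.58 = 47.926 °C.
T(t) = T_ss + (T₀ − T_ss)e^(−t/τ); set T = 64.9:
t = −τ ln[(T − T_ss)/(T₀ − T_ss)] = −257.77 · ln(0.28256) = 325.79 s.

326 s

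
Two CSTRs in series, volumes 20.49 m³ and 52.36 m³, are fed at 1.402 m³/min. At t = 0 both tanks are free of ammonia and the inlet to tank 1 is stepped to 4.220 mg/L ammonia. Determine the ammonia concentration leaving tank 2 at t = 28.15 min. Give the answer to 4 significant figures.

Time constants: τᵢ = Vᵢ/Q for each well-mixed tank.
τ₁ = 20.49/1.402 = 14.6148 min; τ₂ = 52.36/1.402 = 37.3466 min.
Solving the cascade with C₁(0)=C₂(0)=0 gives C₂(t) = C_in[1 − (τ₁ e^(−t/τ₁) − τ₂ e^(−t/τ₂))/(τ₁ − τ₂)].
At t = 28.15: e^(−t/τ₁) = 0.145712, e^(−t/τ₂) = 0.470599.
C₂ = 4.220·[1 − (14.6148·0.145712 − 37.3466·0.470599)/(-22.7318)] = 4.220·0.320523 = 1.35261 mg/L.

1.353 mg/L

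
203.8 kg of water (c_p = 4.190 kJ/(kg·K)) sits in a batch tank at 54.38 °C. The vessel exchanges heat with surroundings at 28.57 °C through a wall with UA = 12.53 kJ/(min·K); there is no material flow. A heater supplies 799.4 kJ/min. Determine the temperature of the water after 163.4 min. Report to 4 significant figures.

Lumped-capacitance energy balance: M c_p dT/dt = UA(T_amb − T) + Q̇.
dT/dt = (T_ss − T)/τ with T_ss = T_amb + Q̇/UA = 28.57 + 799.4/12.53 = 92.3689 °C, τ = M c_p/UA = 203.8·4.190/12.53 = 68.1502 min.
T approaches T_ss exponentially: T(t) = T_ss + (T₀ − T_ss) e^(−t/τ).
T(163.4) = 92.3689 + (-37.9889)·0.0909318 = 88.9145 °C.

88.91 °C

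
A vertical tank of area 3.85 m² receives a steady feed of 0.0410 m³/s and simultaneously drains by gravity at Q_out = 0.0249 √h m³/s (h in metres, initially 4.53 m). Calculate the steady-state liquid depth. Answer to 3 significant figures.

Accumulation of liquid (constant cross-section A): A dh/dt = Q_in − 0.0249 √h. At steady state dh/dt = 0:
Q_in = 0.0249 √h_ss ⇒ √h_ss = 0.0410/0.0249 = 1.6466.
h_ss = 1.6466² = 2.7112 m. (Since h₀ = 4.53 m > h_ss, the level will fall toward this value.)

2.71 m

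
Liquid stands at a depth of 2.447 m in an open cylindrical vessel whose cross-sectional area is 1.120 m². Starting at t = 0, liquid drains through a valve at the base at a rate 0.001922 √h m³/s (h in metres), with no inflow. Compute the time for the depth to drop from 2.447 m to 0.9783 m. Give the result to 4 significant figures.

670.4 s

Mass balance (ρ constant): A dh/dt = −0.001922 √h.
∫ h^(−1/2) dh = −(0.001922/A) ∫ dt, giving 2√h = 2√h₀ − (0.001922/A) t.
t = 2A(√h₀ − √h)/0.001922 = 2·1.120·(√2.447 − √0.9783)/0.001922
  = 2.24000 × (1.56429 − 0.989090) / 0.001922 = 670.367 s.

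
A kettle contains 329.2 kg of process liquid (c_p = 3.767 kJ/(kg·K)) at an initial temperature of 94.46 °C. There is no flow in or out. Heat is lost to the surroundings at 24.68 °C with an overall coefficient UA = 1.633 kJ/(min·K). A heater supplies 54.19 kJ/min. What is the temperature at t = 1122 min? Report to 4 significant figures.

66.22 °C

Lumped-capacitance energy balance: M c_p dT/dt = UA(T_amb − T) + Q̇.
dT/dt = (T_ss − T)/τ with T_ss = T_amb + Q̇/UA = 24.68 + 54.19/1.633 = 57.8643 °C, τ = M c_p/UA = 329.2·3.767/1.633 = 759.398 min.
T approaches T_ss exponentially: T(t) = T_ss + (T₀ − T_ss) e^(−t/τ).
T(1122) = 57.8643 + (36.5957)·0.228211 = 66.2158 °C.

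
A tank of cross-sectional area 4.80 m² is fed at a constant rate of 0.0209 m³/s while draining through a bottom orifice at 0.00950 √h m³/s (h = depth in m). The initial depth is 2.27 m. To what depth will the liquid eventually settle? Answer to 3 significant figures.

A dh/dt = Q_in − 0.00950 √h. Steady state requires inflow = outflow:
Q_in = 0.00950 √h_ss ⇒ √h_ss = 0.0209/0.00950 = 2.2000.
h_ss = 2.2000² = 4.8400 m. (Since h₀ = 2.27 m < h_ss, the level will rise toward this value.)

4.84 m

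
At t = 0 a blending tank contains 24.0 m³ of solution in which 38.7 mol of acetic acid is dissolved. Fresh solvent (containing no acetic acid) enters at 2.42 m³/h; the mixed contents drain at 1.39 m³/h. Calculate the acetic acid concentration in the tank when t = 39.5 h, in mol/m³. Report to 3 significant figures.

0.157 mol/m³

Total volume: dV/dt = Q_in − Q_out = 1.0300 m³/h, so V(t) = 24.0 + 1.0300 t and V(39.5) = 64.685 m³.
Species balance (pure solvent in): dm/dt = −Q_out · m/V(t).
dm/m = −Q_out dt/(V₀ + 1.0300 t); integrating gives ln(m/m₀) = −(Q_out/(Q_in−Q_out)) ln(V/V₀).
m = m₀ (V₀/V)^(Q_out/(Q_in−Q_out)) = 38.7 × (24.0/64.685)^(1.3495) = 10.154 mol.
C = m/V = 10.154/64.685 = 0.15697 mol/m³.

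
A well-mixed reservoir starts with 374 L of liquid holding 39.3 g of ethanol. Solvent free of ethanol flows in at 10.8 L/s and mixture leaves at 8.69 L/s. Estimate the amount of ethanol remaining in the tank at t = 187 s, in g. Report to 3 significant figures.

Let m(t) be the amount of ethanol. Volume: V(t) = V₀ + (Q_in − Q_out) t = 374 + 2.1100 t; V(187) = 768.57 L.
No ethanol enters, so dm/dt = −Q_out · (m/V).
Separate: dm/m = −Q_out dt/V(t) ⇒ ln(m/m₀) = −(Q_out/(Q_in−Q_out)) ln(V/V₀).
m = m₀ (V₀/V)^(Q_out/(Q_in−Q_out)) = 39.3 × (374/768.57)^(4.1185) = 2.0234 g.

2.02 g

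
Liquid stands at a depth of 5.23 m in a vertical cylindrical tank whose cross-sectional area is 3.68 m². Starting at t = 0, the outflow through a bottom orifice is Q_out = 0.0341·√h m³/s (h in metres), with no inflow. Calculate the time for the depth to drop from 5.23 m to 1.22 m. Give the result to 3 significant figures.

With no inflow, A dh/dt = −0.0341 √h.
Separate and integrate: 2(√h − √h₀) = −(0.0341/A) t.
t = 2A(√h₀ − √h)/0.0341 = 2·3.68·(√5.23 − √1.22)/0.0341
  = 7.3600 × (2.2869 − 1.1045) / 0.0341 = 255.20 s.

255 s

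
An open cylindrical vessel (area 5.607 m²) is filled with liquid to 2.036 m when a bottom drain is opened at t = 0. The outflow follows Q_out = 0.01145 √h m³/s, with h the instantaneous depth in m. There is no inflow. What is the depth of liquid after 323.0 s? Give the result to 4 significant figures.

1.204 m

With no inflow, A dh/dt = −0.01145 √h.
Separate and integrate: 2(√h − √h₀) = −(0.01145/A) t.
√h = √2.036 − 0.01145·323.0/(2·5.607) = 1.42688 − 0.329798 = 1.09709.
h = 1.09709² = 1.20360 m.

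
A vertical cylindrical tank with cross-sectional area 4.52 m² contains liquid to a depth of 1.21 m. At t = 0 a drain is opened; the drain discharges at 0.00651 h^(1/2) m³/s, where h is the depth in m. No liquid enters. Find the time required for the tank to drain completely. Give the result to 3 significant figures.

With no inflow, A dh/dt = −0.00651 √h.
∫ h^(−1/2) dh = −(0.00651/A) ∫ dt, giving 2√h = 2√h₀ − (0.00651/A) t.
Tank is empty when √h = 0: t_empty = 2A√h₀/0.00651.
t_empty = 2·4.52·√1.21/0.00651 = 9.0400·1.1000/0.00651 = 1527.5 s.

1530 s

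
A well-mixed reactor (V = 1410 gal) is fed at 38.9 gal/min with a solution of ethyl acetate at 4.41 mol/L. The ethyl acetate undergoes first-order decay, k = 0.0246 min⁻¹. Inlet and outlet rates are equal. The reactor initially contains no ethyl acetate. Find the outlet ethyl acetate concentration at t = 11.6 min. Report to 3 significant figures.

V dC/dt = Q(C_in − C) − k V C.
dC/dt = (Q/V) C_in − (Q/V + k) C; effective rate a = Q/V + k = 0.027589 + 0.0246 = 0.052189 min⁻¹.
C_ss = Q C_in/(Q + kV) = 2.3313 mol/L; C(t) = C_ss + (C₀ − C_ss) e^(−a t).
C(11.6) = 2.3313 + (-2.3313)·e^(−0.052189·11.6) = 2.3313 + (-2.3313)·0.54586 = 1.0587 mol/L.

1.06 mol/L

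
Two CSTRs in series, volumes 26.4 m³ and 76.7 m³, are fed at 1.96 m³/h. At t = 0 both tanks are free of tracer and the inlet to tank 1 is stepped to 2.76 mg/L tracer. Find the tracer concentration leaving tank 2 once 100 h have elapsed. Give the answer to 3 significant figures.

Time constants: τᵢ = Vᵢ/Q for each well-mixed tank.
τ₁ = 26.4/1.96 = 13.469 h; τ₂ = 76.7/1.96 = 39.133 h.
Tank 1: C₁ = C_in(1 − e^(−t/τ₁)). Tank 2 (τ₁ ≠ τ₂): C₂ = C_in[1 − (τ₁ e^(−t/τ₁) − τ₂ e^(−t/τ₂))/(τ₁ − τ₂)].
At t = 100: e^(−t/τ₁) = 0.00059661, e^(−t/τ₂) = 0.077660.
C₂ = 2.76·[1 − (13.469·0.00059661 − 39.133·0.077660)/(-25.663)] = 2.76·0.88189 = 2.4340 mg/L.

2.43 mg/L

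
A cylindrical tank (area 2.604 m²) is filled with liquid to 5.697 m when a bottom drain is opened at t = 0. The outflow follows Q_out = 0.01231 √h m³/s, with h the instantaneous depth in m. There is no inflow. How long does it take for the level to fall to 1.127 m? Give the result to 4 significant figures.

Volume balance on the tank: A dh/dt = −0.01231 √h.
∫ h^(−1/2) dh = −(0.01231/A) ∫ dt, giving 2√h = 2√h₀ − (0.01231/A) t.
t = 2A(√h₀ − √h)/0.01231 = 2·2.604·(√5.697 − √1.127)/0.01231
  = 5.20800 × (2.38684 − 1.06160) / 0.01231 = 560.669 s.

560.7 s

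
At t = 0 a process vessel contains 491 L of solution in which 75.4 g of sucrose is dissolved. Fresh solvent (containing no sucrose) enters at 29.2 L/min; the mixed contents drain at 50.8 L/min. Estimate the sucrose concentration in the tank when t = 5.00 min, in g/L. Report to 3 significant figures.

Total volume: dV/dt = Q_in − Q_out = -21.600 L/min, so V(t) = 491 − 21.600 t and V(5.00) = 383.00 L.
No sucrose enters, so dm/dt = −Q_out · (m/V).
Separate: dm/m = −Q_out dt/V(t) ⇒ ln(m/m₀) = −(Q_out/(Q_in−Q_out)) ln(V/V₀).
m = m₀ (V₀/V)^(Q_out/(Q_in−Q_out)) = 75.4 × (491/383.00)^(-2.3519) = 42.038 g.
C = m/V = 42.038/383.00 = 0.10976 g/L.

0.110 g/L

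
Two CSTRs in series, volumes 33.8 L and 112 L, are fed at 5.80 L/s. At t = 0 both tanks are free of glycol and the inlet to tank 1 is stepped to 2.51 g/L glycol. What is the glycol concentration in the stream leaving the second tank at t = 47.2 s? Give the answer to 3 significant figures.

2.20 g/L

Each tank obeys Vᵢ dCᵢ/dt = Q(Cᵢ₋₁ − Cᵢ), so τᵢ = Vᵢ/Q.
τ₁ = 33.8/5.80 = 5.8276 s; τ₂ = 112/5.80 = 19.310 s.
Tank 1: C₁ = C_in(1 − e^(−t/τ₁)). Tank 2 (τ₁ ≠ τ₂): C₂ = C_in[1 − (τ₁ e^(−t/τ₁) − τ₂ e^(−t/τ₂))/(τ₁ − τ₂)].
At t = 47.2: e^(−t/τ₁) = 0.00030372, e^(−t/τ₂) = 0.086788.
C₂ = 2.51·[1 − (5.8276·0.00030372 − 19.310·0.086788)/(-13.483)] = 2.51·0.87583 = 2.1983 g/L.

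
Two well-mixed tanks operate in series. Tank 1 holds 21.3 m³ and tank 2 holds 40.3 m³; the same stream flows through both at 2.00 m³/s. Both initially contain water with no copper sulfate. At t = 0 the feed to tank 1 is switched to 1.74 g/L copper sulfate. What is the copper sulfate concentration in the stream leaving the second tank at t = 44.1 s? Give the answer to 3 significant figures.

Time constants: τᵢ = Vᵢ/Q for each well-mixed tank.
τ₁ = 21.3/2.00 = 10.650 s; τ₂ = 40.3/2.00 = 20.150 s.
Tank 1: C₁ = C_in(1 − e^(−t/τ₁)). Tank 2 (τ₁ ≠ τ₂): C₂ = C_in[1 − (τ₁ e^(−t/τ₁) − τ₂ e^(−t/τ₂))/(τ₁ − τ₂)].
At t = 44.1: e^(−t/τ₁) = 0.015909, e^(−t/τ₂) = 0.11208.
C₂ = 1.74·[1 − (10.650·0.015909 − 20.150·0.11208)/(-9.5000)] = 1.74·0.78012 = 1.3574 g/L.

1.36 g/L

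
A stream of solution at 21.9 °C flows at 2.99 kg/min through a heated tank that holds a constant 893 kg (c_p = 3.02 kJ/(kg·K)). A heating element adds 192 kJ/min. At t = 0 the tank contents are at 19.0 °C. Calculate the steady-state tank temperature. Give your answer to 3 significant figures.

43.2 °C

M c_p dT/dt = ṁ c_p (T_in − T) + Q̇.
At steady state dT/dt = 0 ⇒ T_ss = T_in + Q̇/(ṁ c_p) = 21.9 + 192/(2.99·3.02) = 43.163 °C.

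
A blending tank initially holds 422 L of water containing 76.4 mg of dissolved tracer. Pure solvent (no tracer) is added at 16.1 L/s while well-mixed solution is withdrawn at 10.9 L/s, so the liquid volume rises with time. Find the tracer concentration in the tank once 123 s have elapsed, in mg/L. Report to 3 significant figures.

0.0104 mg/L

Let m(t) be the amount of tracer. Volume: V(t) = V₀ + (Q_in − Q_out) t = 422 + 5.2000 t; V(123) = 1061.6 L.
Solute balance: dm/dt = 0 − Q_out C = −Q_out m/V(t).
Separate: dm/m = −Q_out dt/V(t) ⇒ ln(m/m₀) = −(Q_out/(Q_in−Q_out)) ln(V/V₀).
m = m₀ (V₀/V)^(Q_out/(Q_in−Q_out)) = 76.4 × (422/1061.6)^(2.0962) = 11.048 mg.
C = m/V = 11.048/1061.6 = 0.010407 mg/L.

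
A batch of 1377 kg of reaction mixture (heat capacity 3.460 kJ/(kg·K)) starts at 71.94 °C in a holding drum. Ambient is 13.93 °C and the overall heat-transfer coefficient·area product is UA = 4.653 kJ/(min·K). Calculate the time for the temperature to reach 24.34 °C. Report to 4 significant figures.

Lumped-capacitance energy balance: M c_p dT/dt = UA(T_amb − T).
τ = M c_p/UA = 1023.95 min; T_ss = T_amb = 13.9300 °C.
T(t) = T_ss + (T₀ − T_ss)e^(−t/τ); set T = 24.34:
t = −τ ln[(T − T_ss)/(T₀ − T_ss)] = −1023.95 · ln(0.179452) = 1758.98 min.

1759 min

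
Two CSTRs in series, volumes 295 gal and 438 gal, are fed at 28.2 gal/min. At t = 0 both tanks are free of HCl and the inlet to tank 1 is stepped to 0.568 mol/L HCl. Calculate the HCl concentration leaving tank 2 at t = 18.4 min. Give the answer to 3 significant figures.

0.238 mol/L

Species balance on tank i: dCᵢ/dt = (Cᵢ₋₁ − Cᵢ)/τᵢ with τᵢ = Vᵢ/Q.
τ₁ = 295/28.2 = 10.461 min; τ₂ = 438/28.2 = 15.532 min.
Tank 1: C₁ = C_in(1 − e^(−t/τ₁)). Tank 2 (τ₁ ≠ τ₂): C₂ = C_in[1 − (τ₁ e^(−t/τ₁) − τ₂ e^(−t/τ₂))/(τ₁ − τ₂)].
At t = 18.4: e^(−t/τ₁) = 0.17223, e^(−t/τ₂) = 0.30585.
C₂ = 0.568·[1 − (10.461·0.17223 − 15.532·0.30585)/(-5.0709)] = 0.568·0.41850 = 0.23771 mol/L.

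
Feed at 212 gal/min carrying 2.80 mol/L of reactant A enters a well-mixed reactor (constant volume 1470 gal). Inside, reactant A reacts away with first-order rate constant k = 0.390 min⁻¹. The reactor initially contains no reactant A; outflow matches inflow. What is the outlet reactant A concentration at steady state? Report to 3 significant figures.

V dC/dt = Q(C_in − C) − k V C.
At steady state: 0 = Q C_in − (Q + kV) C_ss, so C_ss = Q C_in/(Q + kV).
C_ss = 212·2.80/(212 + 0.390·1470) = 593.60/785.30 = 0.75589 mol/L.

0.756 mol/L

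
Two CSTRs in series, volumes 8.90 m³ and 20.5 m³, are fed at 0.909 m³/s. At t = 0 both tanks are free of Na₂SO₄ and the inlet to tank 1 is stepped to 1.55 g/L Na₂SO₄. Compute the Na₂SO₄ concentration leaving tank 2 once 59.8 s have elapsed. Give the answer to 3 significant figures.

Each tank obeys Vᵢ dCᵢ/dt = Q(Cᵢ₋₁ − Cᵢ), so τᵢ = Vᵢ/Q.
τ₁ = 8.90/0.909 = 9.7910 s; τ₂ = 20.5/0.909 = 22.552 s.
Solving the cascade with C₁(0)=C₂(0)=0 gives C₂(t) = C_in[1 − (τ₁ e^(−t/τ₁) − τ₂ e^(−t/τ₂))/(τ₁ − τ₂)].
At t = 59.8: e^(−t/τ₁) = 0.0022257, e^(−t/τ₂) = 0.070537.
C₂ = 1.55·[1 − (9.7910·0.0022257 − 22.552·0.070537)/(-12.761)] = 1.55·0.87705 = 1.3594 g/L.

1.36 g/L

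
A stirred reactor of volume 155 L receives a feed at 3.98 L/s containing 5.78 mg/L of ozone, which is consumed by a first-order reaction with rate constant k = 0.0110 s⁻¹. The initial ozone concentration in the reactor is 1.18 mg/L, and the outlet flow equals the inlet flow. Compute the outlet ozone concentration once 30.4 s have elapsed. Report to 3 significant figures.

3.11 mg/L

V dC/dt = Q(C_in − C) − k V C.
This is linear with rate a = Q/V + k = 0.036677 s⁻¹.
C_ss = Q C_in/(Q + kV) = 4.0465 mg/L; C(t) = C_ss + (C₀ − C_ss) e^(−a t).
C(30.4) = 4.0465 + (-2.8665)·e^(−0.036677·30.4) = 4.0465 + (-2.8665)·0.32792 = 3.1065 mg/L.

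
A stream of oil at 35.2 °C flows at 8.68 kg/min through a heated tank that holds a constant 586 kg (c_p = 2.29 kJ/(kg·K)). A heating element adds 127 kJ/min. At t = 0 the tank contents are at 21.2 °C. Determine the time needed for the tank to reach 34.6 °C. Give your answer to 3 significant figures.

M c_p dT/dt = ṁ c_p (T_in − T) + Q̇.
τ = M/ṁ = 67.512 min; T_ss = T_in + Q̇/(ṁ c_p) = 41.589 °C.
T(t) = T_ss + (T₀ − T_ss) e^(−t/τ). Set T = 34.6:
e^(−t/τ) = (34.6 − 41.589)/(21.2 − 41.589) = 0.34279
t = −67.512 · ln(0.34279) = 72.280 min.

72.3 min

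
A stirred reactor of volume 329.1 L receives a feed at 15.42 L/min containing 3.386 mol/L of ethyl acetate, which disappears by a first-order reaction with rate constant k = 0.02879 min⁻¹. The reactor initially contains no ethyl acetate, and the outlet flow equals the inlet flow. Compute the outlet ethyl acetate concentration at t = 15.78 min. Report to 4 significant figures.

1.462 mol/L

V dC/dt = Q(C_in − C) − k V C.
dC/dt = (Q/V) C_in − (Q/V + k) C; effective rate a = Q/V + k = 0.0468551 + 0.02879 = 0.0756451 min⁻¹.
C_ss = Q C_in/(Q + kV) = 2.09731 mol/L; C(t) = C_ss + (C₀ − C_ss) e^(−a t).
C(15.78) = 2.09731 + (-2.09731)·e^(−0.0756451·15.78) = 2.09731 + (-2.09731)·0.303104 = 1.46161 mol/L.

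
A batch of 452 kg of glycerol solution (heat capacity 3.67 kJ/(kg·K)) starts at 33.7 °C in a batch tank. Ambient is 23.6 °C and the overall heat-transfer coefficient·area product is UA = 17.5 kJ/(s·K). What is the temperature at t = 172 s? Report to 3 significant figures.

25.2 °C

Unsteady energy balance on the tank contents: M c_p dT/dt = −UA(T − T_amb).
dT/dt = (T_ss − T)/τ with T_ss = T_amb = 23.600 °C, τ = M c_p/UA = 452·3.67/17.5 = 94.791 s.
This is linear first-order; T(t) = T_ss + (T₀ − T_ss) e^(−t/τ).
T(172) = 23.600 + (10.100)·0.16292 = 25.245 °C.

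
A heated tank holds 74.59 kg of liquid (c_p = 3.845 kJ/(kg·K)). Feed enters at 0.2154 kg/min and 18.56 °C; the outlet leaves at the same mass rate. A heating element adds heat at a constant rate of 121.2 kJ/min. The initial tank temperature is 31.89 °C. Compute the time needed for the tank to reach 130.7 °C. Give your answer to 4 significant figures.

Unsteady energy balance on the tank contents: M c_p dT/dt = ṁ c_p (T_in − T) + 121.2.
τ = M/ṁ = 346.286 min; T_ss = T_in + Q̇/(ṁ c_p) = 164.899 °C.
T(t) = T_ss + (T₀ − T_ss) e^(−t/τ). Set T = 130.7:
e^(−t/τ) = (130.7 − 164.899)/(31.89 − 164.899) = 0.257119
t = −346.286 · ln(0.257119) = 470.331 min.

470.3 min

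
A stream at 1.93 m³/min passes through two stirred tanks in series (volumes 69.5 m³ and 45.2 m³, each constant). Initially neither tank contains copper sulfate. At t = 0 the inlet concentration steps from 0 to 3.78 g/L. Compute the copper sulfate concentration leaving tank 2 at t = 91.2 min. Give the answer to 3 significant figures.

3.06 g/L

Time constants: τᵢ = Vᵢ/Q for each well-mixed tank.
τ₁ = 69.5/1.93 = 36.010 min; τ₂ = 45.2/1.93 = 23.420 min.
Solving the cascade with C₁(0)=C₂(0)=0 gives C₂(t) = C_in[1 − (τ₁ e^(−t/τ₁) − τ₂ e^(−t/τ₂))/(τ₁ − τ₂)].
At t = 91.2: e^(−t/τ₁) = 0.079452, e^(−t/τ₂) = 0.020360.
C₂ = 3.78·[1 − (36.010·0.079452 − 23.420·0.020360)/(12.591)] = 3.78·0.81063 = 3.0642 g/L.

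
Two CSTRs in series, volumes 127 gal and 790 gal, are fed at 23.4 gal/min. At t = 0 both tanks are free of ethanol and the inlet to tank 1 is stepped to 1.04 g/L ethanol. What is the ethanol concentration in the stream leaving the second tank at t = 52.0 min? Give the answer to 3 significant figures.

0.774 g/L

Each tank obeys Vᵢ dCᵢ/dt = Q(Cᵢ₋₁ − Cᵢ), so τᵢ = Vᵢ/Q.
τ₁ = 127/23.4 = 5.4274 min; τ₂ = 790/23.4 = 33.761 min.
Solving the cascade with C₁(0)=C₂(0)=0 gives C₂(t) = C_in[1 − (τ₁ e^(−t/τ₁) − τ₂ e^(−t/τ₂))/(τ₁ − τ₂)].
At t = 52.0: e^(−t/τ₁) = 6.9021e-05, e^(−t/τ₂) = 0.21433.
C₂ = 1.04·[1 − (5.4274·6.9021e-05 − 33.761·0.21433)/(-28.333)] = 1.04·0.74463 = 0.77442 g/L.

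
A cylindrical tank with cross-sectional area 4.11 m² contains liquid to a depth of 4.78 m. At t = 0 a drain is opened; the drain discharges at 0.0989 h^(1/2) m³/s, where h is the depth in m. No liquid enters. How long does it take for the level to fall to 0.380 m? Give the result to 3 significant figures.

130 s

With no inflow, A dh/dt = −0.0989 √h.
∫ h^(−1/2) dh = −(0.0989/A) ∫ dt, giving 2√h = 2√h₀ − (0.0989/A) t.
t = 2A(√h₀ − √h)/0.0989 = 2·4.11·(√4.78 − √0.380)/0.0989
  = 8.2200 × (2.1863 − 0.61644) / 0.0989 = 130.48 s.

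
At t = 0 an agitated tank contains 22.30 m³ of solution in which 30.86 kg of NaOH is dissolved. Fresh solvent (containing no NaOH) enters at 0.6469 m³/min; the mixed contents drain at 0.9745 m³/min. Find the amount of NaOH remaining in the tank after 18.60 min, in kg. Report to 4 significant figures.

Let m(t) be the amount of NaOH. Volume: V(t) = V₀ + (Q_in − Q_out) t = 22.30 − 0.327600 t; V(18.60) = 16.2066 m³.
No NaOH enters, so dm/dt = −Q_out · (m/V).
dm/m = −Q_out dt/(V₀ − 0.327600 t); integrating gives ln(m/m₀) = −(Q_out/(Q_in−Q_out)) ln(V/V₀).
m = m₀ (V₀/V)^(Q_out/(Q_in−Q_out)) = 30.86 × (22.30/16.2066)^(-2.97466) = 11.9419 kg.

11.94 kg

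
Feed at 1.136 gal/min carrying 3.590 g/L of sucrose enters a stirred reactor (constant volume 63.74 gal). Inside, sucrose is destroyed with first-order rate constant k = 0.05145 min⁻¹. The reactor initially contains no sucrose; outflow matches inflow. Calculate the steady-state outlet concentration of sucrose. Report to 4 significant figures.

0.9236 g/L

Species balance: V dC/dt = Q C_in − Q C − k V C.
At steady state: 0 = Q C_in − (Q + kV) C_ss, so C_ss = Q C_in/(Q + kV).
C_ss = 1.136·3.590/(1.136 + 0.05145·63.74) = 4.07824/4.41542 = 0.923635 g/L.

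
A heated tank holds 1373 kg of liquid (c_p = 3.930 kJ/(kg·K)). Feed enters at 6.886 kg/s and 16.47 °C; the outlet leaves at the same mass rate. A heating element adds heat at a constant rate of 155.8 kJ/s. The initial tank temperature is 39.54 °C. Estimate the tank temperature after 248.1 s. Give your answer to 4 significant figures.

27.22 °C

M c_p dT/dt = ṁ c_p (T_in − T) + Q̇.
τ = M/ṁ = 199.390 s; T_ss = T_in + Q̇/(ṁ c_p) = 16.47 + 155.8/(6.886·3.930) = 22.2272 °C.
Solution: T(t) = T_ss + (T₀ − T_ss) e^(−t/τ).
T(248.1) = 22.2272 + (17.3128)·e^(−248.1/199.390) = 22.2272 + (17.3128)·0.288144 = 27.2157 °C.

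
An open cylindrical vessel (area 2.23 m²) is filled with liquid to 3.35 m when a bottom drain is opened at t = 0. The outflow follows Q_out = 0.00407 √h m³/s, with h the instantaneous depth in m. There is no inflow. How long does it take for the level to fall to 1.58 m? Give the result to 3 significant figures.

628 s

With no inflow, A dh/dt = −0.00407 √h.
∫ h^(−1/2) dh = −(0.00407/A) ∫ dt, giving 2√h = 2√h₀ − (0.00407/A) t.
t = 2A(√h₀ − √h)/0.00407 = 2·2.23·(√3.35 − √1.58)/0.00407
  = 4.4600 × (1.8303 − 1.2570) / 0.00407 = 628.26 s.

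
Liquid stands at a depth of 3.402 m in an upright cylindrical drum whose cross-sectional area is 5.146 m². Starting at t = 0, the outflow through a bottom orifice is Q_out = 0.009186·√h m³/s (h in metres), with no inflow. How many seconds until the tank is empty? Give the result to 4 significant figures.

2067 s

With no inflow, A dh/dt = −0.009186 √h.
Separate and integrate: 2(√h − √h₀) = −(0.009186/A) t.
Tank is empty when √h = 0: t_empty = 2A√h₀/0.009186.
t_empty = 2·5.146·√3.402/0.009186 = 10.2920·1.84445/0.009186 = 2066.52 s.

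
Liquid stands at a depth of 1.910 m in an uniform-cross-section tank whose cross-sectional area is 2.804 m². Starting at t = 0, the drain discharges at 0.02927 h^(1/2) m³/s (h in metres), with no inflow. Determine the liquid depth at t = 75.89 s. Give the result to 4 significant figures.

A dh/dt = −Q_out = −0.02927 √h.
∫ h^(−1/2) dh = −(0.02927/A) ∫ dt, giving 2√h = 2√h₀ − (0.02927/A) t.
√h = √1.910 − 0.02927·75.89/(2·2.804) = 1.38203 − 0.396095 = 0.985933.
h = 0.985933² = 0.972063 m.

0.9721 m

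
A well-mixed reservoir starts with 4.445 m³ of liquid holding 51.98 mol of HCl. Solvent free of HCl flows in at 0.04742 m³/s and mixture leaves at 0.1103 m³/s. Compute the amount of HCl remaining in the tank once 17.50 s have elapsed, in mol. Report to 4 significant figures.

31.56 mol

Let m(t) be the amount of HCl. Volume: V(t) = V₀ + (Q_in − Q_out) t = 4.445 − 0.0628800 t; V(17.50) = 3.34460 m³.
Species balance (pure solvent in): dm/dt = −Q_out · m/V(t).
dm/m = −Q_out dt/(V₀ − 0.0628800 t); integrating gives ln(m/m₀) = −(Q_out/(Q_in−Q_out)) ln(V/V₀).
m = m₀ (V₀/V)^(Q_out/(Q_in−Q_out)) = 51.98 × (4.445/3.34460)^(-1.75413) = 31.5611 mol.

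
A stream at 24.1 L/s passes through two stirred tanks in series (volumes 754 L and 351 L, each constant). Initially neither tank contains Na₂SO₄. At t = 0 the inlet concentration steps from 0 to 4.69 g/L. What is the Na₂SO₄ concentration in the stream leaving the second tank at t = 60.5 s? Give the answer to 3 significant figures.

3.49 g/L

Time constants: τᵢ = Vᵢ/Q for each well-mixed tank.
τ₁ = 754/24.1 = 31.286 s; τ₂ = 351/24.1 = 14.564 s.
Tank 1: C₁ = C_in(1 − e^(−t/τ₁)). Tank 2 (τ₁ ≠ τ₂): C₂ = C_in[1 − (τ₁ e^(−t/τ₁) − τ₂ e^(−t/τ₂))/(τ₁ − τ₂)].
At t = 60.5: e^(−t/τ₁) = 0.14460, e^(−t/τ₂) = 0.015702.
C₂ = 4.69·[1 − (31.286·0.14460 − 14.564·0.015702)/(16.722)] = 4.69·0.74313 = 3.4853 g/L.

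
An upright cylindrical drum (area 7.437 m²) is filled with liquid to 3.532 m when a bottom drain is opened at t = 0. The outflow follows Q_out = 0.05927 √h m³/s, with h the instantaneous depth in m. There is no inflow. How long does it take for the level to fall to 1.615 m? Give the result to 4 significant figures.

Volume balance on the tank: A dh/dt = −0.05927 √h.
This is separable: 2 d(√h)/dt = −0.05927/A, so √h = √h₀ − (0.05927/(2A)) t.
t = 2A(√h₀ − √h)/0.05927 = 2·7.437·(√3.532 − √1.615)/0.05927
  = 14.8740 × (1.87936 − 1.27083) / 0.05927 = 152.714 s.

152.7 s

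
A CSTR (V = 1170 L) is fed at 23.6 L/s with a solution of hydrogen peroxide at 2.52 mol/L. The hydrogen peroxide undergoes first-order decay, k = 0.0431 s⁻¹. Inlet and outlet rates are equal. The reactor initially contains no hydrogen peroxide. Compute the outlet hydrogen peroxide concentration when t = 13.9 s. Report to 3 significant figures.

Accumulation = in − out − consumed: V dC/dt = Q C_in − Q C − k V C.
dC/dt = (Q/V) C_in − (Q/V + k) C; effective rate a = Q/V + k = 0.020171 + 0.0431 = 0.063271 s⁻¹.
C_ss = Q C_in/(Q + kV) = 0.80338 mol/L; C(t) = C_ss + (C₀ − C_ss) e^(−a t).
C(13.9) = 0.80338 + (-0.80338)·e^(−0.063271·13.9) = 0.80338 + (-0.80338)·0.41500 = 0.46998 mol/L.

0.470 mol/L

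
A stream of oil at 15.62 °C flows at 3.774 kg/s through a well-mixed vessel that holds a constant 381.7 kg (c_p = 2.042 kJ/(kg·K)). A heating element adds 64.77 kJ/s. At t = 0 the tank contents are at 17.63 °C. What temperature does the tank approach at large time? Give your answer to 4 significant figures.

24.02 °C

Heat balance on the well-mixed liquid: M c_p dT/dt = ṁ c_p (T_in − T) + 64.77.
At steady state dT/dt = 0 ⇒ T_ss = T_in + Q̇/(ṁ c_p) = 15.62 + 64.77/(3.774·2.042) = 24.0246 °C.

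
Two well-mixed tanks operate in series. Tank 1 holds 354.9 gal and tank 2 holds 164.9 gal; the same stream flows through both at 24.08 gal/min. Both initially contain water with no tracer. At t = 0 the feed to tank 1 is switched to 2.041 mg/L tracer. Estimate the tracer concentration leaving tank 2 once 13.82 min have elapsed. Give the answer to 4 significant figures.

0.7838 mg/L

Each tank obeys Vᵢ dCᵢ/dt = Q(Cᵢ₋₁ − Cᵢ), so τᵢ = Vᵢ/Q.
τ₁ = 354.9/24.08 = 14.7384 min; τ₂ = 164.9/24.08 = 6.84801 min.
Solving the cascade with C₁(0)=C₂(0)=0 gives C₂(t) = C_in[1 − (τ₁ e^(−t/τ₁) − τ₂ e^(−t/τ₂))/(τ₁ − τ₂)].
At t = 13.82: e^(−t/τ₁) = 0.391532, e^(−t/τ₂) = 0.132907.
C₂ = 2.041·[1 − (14.7384·0.391532 − 6.84801·0.132907)/(7.89037)] = 2.041·0.384009 = 0.783762 mg/L.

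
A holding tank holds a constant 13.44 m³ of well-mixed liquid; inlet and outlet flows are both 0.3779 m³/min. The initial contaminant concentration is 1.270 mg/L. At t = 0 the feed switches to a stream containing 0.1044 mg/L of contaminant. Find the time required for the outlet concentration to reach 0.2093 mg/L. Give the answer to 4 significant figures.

85.64 min

Unsteady species balance (constant V, well mixed): V dC/dt = Q(C_in − C), so τ = V/Q = 35.5650 min.
C(t) = C_in + (C₀ − C_in) e^(−t/τ). Set C = 0.2093 and solve for t:
e^(−t/τ) = (C − C_in)/(C₀ − C_in) = (0.2093 − 0.1044)/(1.270 − 0.1044) = 0.0899966
t = −τ ln(…) = 35.5650 × 2.40798 = 85.6399 min.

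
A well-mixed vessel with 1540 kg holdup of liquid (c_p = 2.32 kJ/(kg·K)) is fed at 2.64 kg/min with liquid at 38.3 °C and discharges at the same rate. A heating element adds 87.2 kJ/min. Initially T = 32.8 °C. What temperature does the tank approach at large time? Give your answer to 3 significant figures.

52.5 °C

Unsteady energy balance on the tank contents: M c_p dT/dt = ṁ c_p (T_in − T) + 87.2.
At steady state dT/dt = 0 ⇒ T_ss = T_in + Q̇/(ṁ c_p) = 38.3 + 87.2/(2.64·2.32) = 52.537 °C.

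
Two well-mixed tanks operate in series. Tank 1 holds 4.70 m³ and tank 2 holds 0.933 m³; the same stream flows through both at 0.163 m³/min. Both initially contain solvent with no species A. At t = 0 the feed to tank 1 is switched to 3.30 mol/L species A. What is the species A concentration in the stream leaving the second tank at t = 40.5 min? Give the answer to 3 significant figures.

Species balance on tank i: dCᵢ/dt = (Cᵢ₋₁ − Cᵢ)/τᵢ with τᵢ = Vᵢ/Q.
τ₁ = 4.70/0.163 = 28.834 min; τ₂ = 0.933/0.163 = 5.7239 min.
Tank 1: C₁ = C_in(1 − e^(−t/τ₁)). Tank 2 (τ₁ ≠ τ₂): C₂ = C_in[1 − (τ₁ e^(−t/τ₁) − τ₂ e^(−t/τ₂))/(τ₁ − τ₂)].
At t = 40.5: e^(−t/τ₁) = 0.24547, e^(−t/τ₂) = 0.00084552.
C₂ = 3.30·[1 − (28.834·0.24547 − 5.7239·0.00084552)/(23.110)] = 3.30·0.69394 = 2.2900 mol/L.

2.29 mol/L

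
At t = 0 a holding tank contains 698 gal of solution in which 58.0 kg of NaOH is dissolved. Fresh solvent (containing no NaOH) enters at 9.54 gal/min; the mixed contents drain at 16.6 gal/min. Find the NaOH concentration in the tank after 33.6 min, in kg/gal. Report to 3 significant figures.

0.0474 kg/gal

Total volume: dV/dt = Q_in − Q_out = -7.0600 gal/min, so V(t) = 698 − 7.0600 t and V(33.6) = 460.78 gal.
Species balance (pure solvent in): dm/dt = −Q_out · m/V(t).
dm/m = −Q_out dt/(V₀ − 7.0600 t); integrating gives ln(m/m₀) = −(Q_out/(Q_in−Q_out)) ln(V/V₀).
m = m₀ (V₀/V)^(Q_out/(Q_in−Q_out)) = 58.0 × (698/460.78)^(-2.3513) = 21.845 kg.
C = m/V = 21.845/460.78 = 0.047409 kg/gal.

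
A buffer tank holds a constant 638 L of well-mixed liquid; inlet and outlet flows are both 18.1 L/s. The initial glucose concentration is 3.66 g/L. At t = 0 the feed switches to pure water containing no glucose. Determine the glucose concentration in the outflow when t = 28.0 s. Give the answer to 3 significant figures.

1.65 g/L

Species balance on the tank: V dC/dt = Q(C_in − C).
So dC/dt = (C_in − C)/τ with τ = V/Q = 638/18.1 = 35.249 s.
Integrating: C(t) = C_in + (C₀ − C_in) e^(−t/τ).
C(28.0) = 0 + (3.66 − 0)·e^(−28.0/35.249) = 0 + (3.6600)·0.45187 = 1.6538 g/L.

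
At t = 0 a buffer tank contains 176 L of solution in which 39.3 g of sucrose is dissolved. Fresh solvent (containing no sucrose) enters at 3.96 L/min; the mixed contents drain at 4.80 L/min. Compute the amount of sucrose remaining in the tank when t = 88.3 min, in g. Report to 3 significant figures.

Let m(t) be the amount of sucrose. Volume: V(t) = V₀ + (Q_in − Q_out) t = 176 − 0.84000 t; V(88.3) = 101.83 L.
Solute balance: dm/dt = 0 − Q_out C = −Q_out m/V(t).
Separate: dm/m = −Q_out dt/V(t) ⇒ ln(m/m₀) = −(Q_out/(Q_in−Q_out)) ln(V/V₀).
m = m₀ (V₀/V)^(Q_out/(Q_in−Q_out)) = 39.3 × (176/101.83)^(-5.7143) = 1.7235 g.

1.72 g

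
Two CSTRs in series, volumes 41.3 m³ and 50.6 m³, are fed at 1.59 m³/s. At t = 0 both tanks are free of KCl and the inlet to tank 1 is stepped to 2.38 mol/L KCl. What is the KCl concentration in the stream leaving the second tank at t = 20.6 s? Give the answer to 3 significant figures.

0.384 mol/L

Each tank obeys Vᵢ dCᵢ/dt = Q(Cᵢ₋₁ − Cᵢ), so τᵢ = Vᵢ/Q.
τ₁ = 41.3/1.59 = 25.975 s; τ₂ = 50.6/1.59 = 31.824 s.
Tank 1: C₁ = C_in(1 − e^(−t/τ₁)). Tank 2 (τ₁ ≠ τ₂): C₂ = C_in[1 − (τ₁ e^(−t/τ₁) − τ₂ e^(−t/τ₂))/(τ₁ − τ₂)].
At t = 20.6: e^(−t/τ₁) = 0.45245, e^(−t/τ₂) = 0.52345.
C₂ = 2.38·[1 − (25.975·0.45245 − 31.824·0.52345)/(-5.8491)] = 2.38·0.16125 = 0.38378 mol/L.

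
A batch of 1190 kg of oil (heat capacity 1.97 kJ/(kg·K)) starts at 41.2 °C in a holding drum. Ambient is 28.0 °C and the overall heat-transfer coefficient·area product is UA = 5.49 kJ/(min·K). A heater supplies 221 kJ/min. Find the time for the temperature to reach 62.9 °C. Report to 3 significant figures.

Heat balance on the well-mixed liquid: M c_p dT/dt = −UA(T − T_amb) + Q̇.
τ = M c_p/UA = 427.01 min; T_ss = T_amb + Q̇/UA = 28.0 + 221/5.49 = 68.255 °C.
T(t) = T_ss + (T₀ − T_ss)e^(−t/τ); set T = 62.9:
t = −τ ln[(T − T_ss)/(T₀ − T_ss)] = −427.01 · ln(0.19793) = 691.69 min.

692 min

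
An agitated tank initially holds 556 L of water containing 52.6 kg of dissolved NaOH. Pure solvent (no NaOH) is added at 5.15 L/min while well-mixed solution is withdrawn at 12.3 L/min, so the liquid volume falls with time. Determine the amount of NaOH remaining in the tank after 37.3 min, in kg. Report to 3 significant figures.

17.1 kg

Total volume: dV/dt = Q_in − Q_out = -7.1500 L/min, so V(t) = 556 − 7.1500 t and V(37.3) = 289.31 L.
Species balance (pure solvent in): dm/dt = −Q_out · m/V(t).
Separate: dm/m = −Q_out dt/V(t) ⇒ ln(m/m₀) = −(Q_out/(Q_in−Q_out)) ln(V/V₀).
m = m₀ (V₀/V)^(Q_out/(Q_in−Q_out)) = 52.6 × (556/289.31)^(-1.7203) = 17.097 kg.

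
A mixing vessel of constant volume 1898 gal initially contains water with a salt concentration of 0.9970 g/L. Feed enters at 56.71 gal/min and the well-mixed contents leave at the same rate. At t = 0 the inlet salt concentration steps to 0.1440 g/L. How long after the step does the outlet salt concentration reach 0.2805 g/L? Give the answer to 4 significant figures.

Species balance: V dC/dt = Q(C_in − C) ⇒ τ = V/Q = 33.4685 min.
C(t) = C_in + (C₀ − C_in) e^(−t/τ). Set C = 0.2805 and solve for t:
e^(−t/τ) = (C − C_in)/(C₀ − C_in) = (0.2805 − 0.1440)/(0.9970 − 0.1440) = 0.160023
t = −τ ln(…) = 33.4685 × 1.83243 = 61.3289 min.

61.33 min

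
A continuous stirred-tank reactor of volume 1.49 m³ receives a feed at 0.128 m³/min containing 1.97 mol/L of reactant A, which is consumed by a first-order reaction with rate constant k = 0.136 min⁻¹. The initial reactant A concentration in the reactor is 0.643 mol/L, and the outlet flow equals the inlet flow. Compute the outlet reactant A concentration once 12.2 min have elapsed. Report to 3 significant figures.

V dC/dt = Q(C_in − C) − k V C.
dC/dt = (Q/V) C_in − (Q/V + k) C; effective rate a = Q/V + k = 0.085906 + 0.136 = 0.22191 min⁻¹.
C_ss = Q C_in/(Q + kV) = 0.76264 mol/L; C(t) = C_ss + (C₀ − C_ss) e^(−a t).
C(12.2) = 0.76264 + (-0.11964)·e^(−0.22191·12.2) = 0.76264 + (-0.11964)·0.066720 = 0.75466 mol/L.

0.755 mol/L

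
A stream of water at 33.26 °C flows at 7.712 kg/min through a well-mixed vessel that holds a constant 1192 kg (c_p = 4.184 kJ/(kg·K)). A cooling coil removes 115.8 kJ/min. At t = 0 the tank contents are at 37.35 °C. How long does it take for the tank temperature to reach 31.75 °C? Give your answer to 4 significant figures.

Heat balance on the well-mixed liquid: M c_p dT/dt = ṁ c_p (T_in − T) − 115.8.
τ = M/ṁ = 154.564 min; T_ss = T_in − Q̇/(ṁ c_p) = 29.6712 °C.
T(t) = T_ss + (T₀ − T_ss) e^(−t/τ). Set T = 31.75:
e^(−t/τ) = (31.75 − 29.6712)/(37.35 − 29.6712) = 0.270720
t = −154.564 · ln(0.270720) = 201.965 min.

202.0 min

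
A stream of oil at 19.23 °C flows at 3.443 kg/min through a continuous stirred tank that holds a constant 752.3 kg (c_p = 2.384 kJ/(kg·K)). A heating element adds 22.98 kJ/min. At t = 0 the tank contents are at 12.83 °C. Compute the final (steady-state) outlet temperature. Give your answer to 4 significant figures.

22.03 °C

Heat balance on the well-mixed liquid: M c_p dT/dt = ṁ c_p (T_in − T) + 22.98.
At steady state dT/dt = 0 ⇒ T_ss = T_in + Q̇/(ṁ c_p) = 19.23 + 22.98/(3.443·2.384) = 22.0297 °C.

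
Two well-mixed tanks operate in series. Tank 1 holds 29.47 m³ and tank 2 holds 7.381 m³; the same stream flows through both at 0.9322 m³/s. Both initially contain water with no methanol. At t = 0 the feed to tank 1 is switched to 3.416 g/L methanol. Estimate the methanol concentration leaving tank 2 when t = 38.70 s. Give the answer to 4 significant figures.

2.085 g/L

Each tank obeys Vᵢ dCᵢ/dt = Q(Cᵢ₋₁ − Cᵢ), so τᵢ = Vᵢ/Q.
τ₁ = 29.47/0.9322 = 31.6134 s; τ₂ = 7.381/0.9322 = 7.91783 s.
Solving the cascade with C₁(0)=C₂(0)=0 gives C₂(t) = C_in[1 − (τ₁ e^(−t/τ₁) − τ₂ e^(−t/τ₂))/(τ₁ − τ₂)].
At t = 38.70: e^(−t/τ₁) = 0.294003, e^(−t/τ₂) = 0.00753871.
C₂ = 3.416·[1 − (31.6134·0.294003 − 7.91783·0.00753871)/(23.6956)] = 3.416·0.610275 = 2.08470 g/L.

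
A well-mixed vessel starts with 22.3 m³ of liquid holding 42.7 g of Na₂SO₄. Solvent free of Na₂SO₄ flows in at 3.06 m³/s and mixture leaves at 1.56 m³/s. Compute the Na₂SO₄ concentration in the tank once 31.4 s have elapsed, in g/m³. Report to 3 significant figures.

0.189 g/m³

Let m(t) be the amount of Na₂SO₄. Volume: V(t) = V₀ + (Q_in − Q_out) t = 22.3 + 1.5000 t; V(31.4) = 69.400 m³.
Solute balance: dm/dt = 0 − Q_out C = −Q_out m/V(t).
dm/m = −Q_out dt/(V₀ + 1.5000 t); integrating gives ln(m/m₀) = −(Q_out/(Q_in−Q_out)) ln(V/V₀).
m = m₀ (V₀/V)^(Q_out/(Q_in−Q_out)) = 42.7 × (22.3/69.400)^(1.0400) = 13.111 g.
C = m/V = 13.111/69.400 = 0.18893 g/m³.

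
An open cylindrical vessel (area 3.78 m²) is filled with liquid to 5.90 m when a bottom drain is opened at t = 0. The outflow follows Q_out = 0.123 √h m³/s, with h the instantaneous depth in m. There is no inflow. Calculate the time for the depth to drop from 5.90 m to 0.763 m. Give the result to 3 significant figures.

With no inflow, A dh/dt = −0.123 √h.
Separate and integrate: 2(√h − √h₀) = −(0.123/A) t.
t = 2A(√h₀ − √h)/0.123 = 2·3.78·(√5.90 − √0.763)/0.123
  = 7.5600 × (2.4290 − 0.87350) / 0.123 = 95.606 s.

95.6 s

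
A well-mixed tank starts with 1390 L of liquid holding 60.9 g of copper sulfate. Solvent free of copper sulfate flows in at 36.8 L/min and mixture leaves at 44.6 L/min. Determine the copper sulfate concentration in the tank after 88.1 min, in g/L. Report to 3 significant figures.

Let m(t) be the amount of copper sulfate. Volume: V(t) = V₀ + (Q_in − Q_out) t = 1390 − 7.8000 t; V(88.1) = 702.82 L.
No copper sulfate enters, so dm/dt = −Q_out · (m/V).
dm/m = −Q_out dt/(V₀ − 7.8000 t); integrating gives ln(m/m₀) = −(Q_out/(Q_in−Q_out)) ln(V/V₀).
m = m₀ (V₀/V)^(Q_out/(Q_in−Q_out)) = 60.9 × (1390/702.82)^(-5.7179) = 1.2335 g.
C = m/V = 1.2335/702.82 = 0.0017550 g/L.

0.00176 g/L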